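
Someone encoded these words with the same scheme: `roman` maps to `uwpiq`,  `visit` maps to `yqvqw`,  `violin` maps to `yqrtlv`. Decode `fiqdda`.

canvas

It's a Vigenère-style cipher with numeric key [3,8]: position i shifts by key[i mod 2].
Decoding fiqdda: f−3=c, i−8=a, q−3=n, d−8=v, d−3=a, a−8=s.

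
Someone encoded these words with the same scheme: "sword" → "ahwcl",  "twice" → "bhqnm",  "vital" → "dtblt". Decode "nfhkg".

fuzzy

Shifts by position in sword: pos 0: s→a (+8), pos 1: w→h (+11), pos 2: o→w (+8), pos 3: r→c (+11) — repeating every 2. The shifts repeat in a cycle of length 2: positions 0,1,… shift by +8, +11, then the pattern repeats.
Reversing it on nfhkg: n−8=f, f−11=u, h−8=z, k−11=z, g−8=y.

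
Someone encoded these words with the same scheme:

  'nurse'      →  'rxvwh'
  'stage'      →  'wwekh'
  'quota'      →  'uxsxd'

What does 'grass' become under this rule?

kuewv

Shifts by position in nurse: pos 0: n→r (+4), pos 1: u→x (+3), pos 2: r→v (+4), pos 3: s→w (+4), pos 4: e→h (+3) — repeating every 3. It's a Vigenère-style cipher with numeric key [4,3,4]: position i shifts by key[i mod 3].
Applying it to grass: g+4=k, r+3=u, a+4=e, s+4=w, s+3=v.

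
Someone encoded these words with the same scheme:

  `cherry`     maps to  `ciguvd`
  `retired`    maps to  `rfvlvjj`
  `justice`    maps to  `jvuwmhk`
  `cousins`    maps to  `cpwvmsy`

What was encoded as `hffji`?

hedge

Letter i (0-indexed) is shifted by i+0, so successive shifts are 0, 1, 2, ….
Undoing it on hffji: h−0=h, f−1=e, f−2=d, j−3=g, i−4=e.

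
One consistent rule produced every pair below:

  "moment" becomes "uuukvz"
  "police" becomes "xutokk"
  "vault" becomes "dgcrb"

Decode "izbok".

attic

It's a Vigenère-style cipher with numeric key [8,6]: position i shifts by key[i mod 2].
Decoding izbok: i−8=a, z−6=t, b−8=t, o−6=i, k−8=c.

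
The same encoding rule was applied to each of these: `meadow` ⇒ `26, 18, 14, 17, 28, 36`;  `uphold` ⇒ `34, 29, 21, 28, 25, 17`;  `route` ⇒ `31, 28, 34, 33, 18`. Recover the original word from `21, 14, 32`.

m is letter #13 and maps to 26: an offset of 13. The number is (letter's place in the alphabet, a=1) + 13.
Undoing it on 21, 14, 32: 21→(21−13)÷1=8=h, 14→(14−13)÷1=1=a, 32→(32−13)÷1=19=s.

has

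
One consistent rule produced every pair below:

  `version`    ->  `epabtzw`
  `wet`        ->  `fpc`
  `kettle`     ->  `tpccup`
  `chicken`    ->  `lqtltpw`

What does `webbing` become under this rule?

fpkktwp

The shift depends on letter class: consonant v→e is +9, but vowel e→p is +11. The rule splits by letter class: vowels +11, consonants +9.
For webbing: w(cons)+9=f, e(vowel)+11=p, b(cons)+9=k, b(cons)+9=k, i(vowel)+11=t, n(cons)+9=w, g(cons)+9=p.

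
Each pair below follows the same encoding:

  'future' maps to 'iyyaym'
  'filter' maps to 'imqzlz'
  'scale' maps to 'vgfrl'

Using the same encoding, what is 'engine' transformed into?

hrloum

In future: f→i is +3, u→y is +4, t→y is +5, u→a is +6 — the shift increases by 1 each position. The shift increases by 1 at each position, starting from +3: 3, 4, 5, ….
For engine: e+3=h, n+4=r, g+5=l, i+6=o, n+7=u, e+8=m.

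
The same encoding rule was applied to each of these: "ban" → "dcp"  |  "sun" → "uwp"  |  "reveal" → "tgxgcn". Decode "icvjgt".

Compare letters: b→d is +2, a→c is +2, n→p is +2 — a constant shift. It's a constant shift of +2 (ROT2).
Decoding icvjgt: i−2=g, c−2=a, v−2=t, j−2=h, g−2=e, t−2=r.

gather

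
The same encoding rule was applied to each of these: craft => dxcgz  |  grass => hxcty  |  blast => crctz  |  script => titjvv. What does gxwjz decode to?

The shifts repeat in a cycle of length 3: positions 0,1,… shift by +1, +6, +2, then the pattern repeats.
Undoing it on gxwjz: g−1=f, x−6=r, w−2=u, j−1=i, z−6=t.

fruit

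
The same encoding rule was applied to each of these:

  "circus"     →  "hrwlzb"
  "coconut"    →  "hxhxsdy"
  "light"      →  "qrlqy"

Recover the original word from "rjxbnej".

massive

It's a Vigenère-style cipher with numeric key [5,9]: position i shifts by key[i mod 2].
Decoding rjxbnej: r−5=m, j−9=a, x−5=s, b−9=s, n−5=i, e−9=v, j−5=e.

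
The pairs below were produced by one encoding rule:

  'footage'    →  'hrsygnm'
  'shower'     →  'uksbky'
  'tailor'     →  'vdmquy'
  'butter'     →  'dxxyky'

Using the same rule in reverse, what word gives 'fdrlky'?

Each letter shifts forward by (position + 2), i.e. 2, 3, 4, … — the shift grows by one for each successive letter.
Undoing it on fdrlky: f−2=d, d−3=a, r−4=n, l−5=g, k−6=e, y−7=r.

danger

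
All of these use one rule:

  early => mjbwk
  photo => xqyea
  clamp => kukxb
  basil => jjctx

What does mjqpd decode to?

eager

In early: e→m is +8, a→j is +9, r→b is +10, l→w is +11 — the shift increases by 1 each position. Each letter shifts forward by (position + 8), i.e. 8, 9, 10, … — the shift grows by one for each successive letter.
Undoing it on mjqpd: m−8=e, j−9=a, q−10=g, p−11=e, d−12=r.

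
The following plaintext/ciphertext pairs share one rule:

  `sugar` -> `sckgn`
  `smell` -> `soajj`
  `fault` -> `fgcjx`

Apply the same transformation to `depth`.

s(18)→s(18) and u(20)→c(2) fit y≡5x+6 (mod 26); the inverse of 5 mod 26 is 21. This is an affine cipher: with a=0,…,z=25, each position x becomes (5x+6) mod 26.
For depth: d(3)→5·3+6≡21=v; e(4)→5·4+6≡0=a; p(15)→5·15+6≡3=d; t(19)→5·19+6≡23=x; h(7)→5·7+6≡15=p (all mod 26).

vadxp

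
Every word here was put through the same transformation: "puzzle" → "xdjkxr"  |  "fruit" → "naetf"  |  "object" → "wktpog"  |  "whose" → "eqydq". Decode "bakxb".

tramp

In puzzle: p→x is +8, u→d is +9, z→j is +10, z→k is +11 — the shift increases by 1 each position. The shift increases by 1 at each position, starting from +8: 8, 9, 10, ….
Decoding bakxb: b−8=t, a−9=r, k−10=a, x−11=m, b−12=p.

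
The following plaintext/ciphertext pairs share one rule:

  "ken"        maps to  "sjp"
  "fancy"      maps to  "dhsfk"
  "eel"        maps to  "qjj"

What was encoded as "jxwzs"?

nurse

The output letters match the input read backwards, each shifted +5: ken reversed is nek. Two steps: reverse the string, then apply a Caesar shift of +5.
Reversing it on jxwzs: shift back: j−5=e, x−5=s, w−5=r, z−5=u, s−5=n → esrun; then reverse → nurse.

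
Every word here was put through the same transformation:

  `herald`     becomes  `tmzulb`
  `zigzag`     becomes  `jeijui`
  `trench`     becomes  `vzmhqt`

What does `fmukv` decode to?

h(7)→t(19) and e(4)→m(12) fit y≡11x+20 (mod 26); the inverse of 11 mod 26 is 19. Each letter's alphabet position (a=0..z=25) is mapped through 11·x+20 mod 26 — an affine cipher.
Decoding fmukv: f(5)→19·(5−20)≡1=b; m(12)→19·(12−20)≡4=e; u(20)→19·(20−20)≡0=a; k(10)→19·(10−20)≡18=s; v(21)→19·(21−20)≡19=t (all mod 26).

beast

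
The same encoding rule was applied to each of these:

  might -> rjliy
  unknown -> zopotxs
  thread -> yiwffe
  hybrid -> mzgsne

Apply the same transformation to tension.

A repeating key of period 2 is used — shifts +5, +1 over and over.
On tension: t+5=y, e+1=f, n+5=s, s+1=t, i+5=n, o+1=p, n+5=s.

yfstnps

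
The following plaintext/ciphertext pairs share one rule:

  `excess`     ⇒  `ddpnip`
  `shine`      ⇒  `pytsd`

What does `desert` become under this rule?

ecpdpo

The output letters match the input read backwards, each shifted +11: excess reversed is ssecxe. The word is reversed, then every letter is shifted forward by 11.
For desert: reverse → tresed; then shift: t+11=e, r+11=c, e+11=p, s+11=d, e+11=p, d+11=o.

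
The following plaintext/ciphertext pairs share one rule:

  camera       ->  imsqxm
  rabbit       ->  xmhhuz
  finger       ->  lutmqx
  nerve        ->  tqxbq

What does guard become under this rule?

The shift depends on letter class: consonant c→i is +6, but vowel a→m is +12. Two shifts are in play — +12 for a/e/i/o/u, +6 for every other letter.
For guard: g(cons)+6=m, u(vowel)+12=g, a(vowel)+12=m, r(cons)+6=x, d(cons)+6=j.

mgmxj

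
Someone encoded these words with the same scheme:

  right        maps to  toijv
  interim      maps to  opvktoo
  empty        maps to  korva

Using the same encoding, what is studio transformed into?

The shift depends on letter class: consonant r→t is +2, but vowel i→o is +6. Two shifts are in play — +6 for a/e/i/o/u, +2 for every other letter.
For studio: s(cons)+2=u, t(cons)+2=v, u(vowel)+6=a, d(cons)+2=f, i(vowel)+6=o, o(vowel)+6=u.

uvafou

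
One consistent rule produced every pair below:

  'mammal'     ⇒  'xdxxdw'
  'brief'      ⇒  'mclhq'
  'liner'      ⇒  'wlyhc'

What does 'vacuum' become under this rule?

The rule splits by letter class: vowels +3, consonants +11.
On vacuum: v(cons)+11=g, a(vowel)+3=d, c(cons)+11=n, u(vowel)+3=x, u(vowel)+3=x, m(cons)+11=x.

gdnxxx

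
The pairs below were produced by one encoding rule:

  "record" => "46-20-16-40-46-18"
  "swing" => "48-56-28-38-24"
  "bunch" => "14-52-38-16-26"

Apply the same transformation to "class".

16-34-12-48-48

r(#18)→46 and e(#5)→20: differences scale by 2, so n = 2·pos + 10. Each letter becomes 2×(its alphabet position, a=1..z=26) + 10.
On class: c=3→16, l=12→34, a=1→12, s=19→48, s=19→48.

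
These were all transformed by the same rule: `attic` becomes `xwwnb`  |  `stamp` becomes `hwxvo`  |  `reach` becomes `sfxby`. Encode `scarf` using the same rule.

hbxsu

a(0)→x(23) and t(19)→w(22) fit y≡15x+23 (mod 26); the inverse of 15 mod 26 is 7. This is an affine cipher: with a=0,…,z=25, each position x becomes (15x+23) mod 26.
Applying it to scarf: s(18)→15·18+23≡7=h; c(2)→15·2+23≡1=b; a(0)→15·0+23≡23=x; r(17)→15·17+23≡18=s; f(5)→15·5+23≡20=u (all mod 26).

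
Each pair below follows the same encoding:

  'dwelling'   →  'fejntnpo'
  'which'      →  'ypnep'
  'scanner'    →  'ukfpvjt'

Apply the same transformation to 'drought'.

fztwomv

It's a Vigenère-style cipher with numeric key [2,8,5]: position i shifts by key[i mod 3].
For drought: d+2=f, r+8=z, o+5=t, u+2=w, g+8=o, h+5=m, t+2=v.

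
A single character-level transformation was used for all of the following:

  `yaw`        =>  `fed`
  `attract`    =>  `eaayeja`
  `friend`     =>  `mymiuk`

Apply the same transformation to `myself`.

The shift depends on letter class: consonant y→f is +7, but vowel a→e is +4. Two shifts are in play — +4 for a/e/i/o/u, +7 for every other letter.
Applying it to myself: m(cons)+7=t, y(cons)+7=f, s(cons)+7=z, e(vowel)+4=i, l(cons)+7=s, f(cons)+7=m.

tfzism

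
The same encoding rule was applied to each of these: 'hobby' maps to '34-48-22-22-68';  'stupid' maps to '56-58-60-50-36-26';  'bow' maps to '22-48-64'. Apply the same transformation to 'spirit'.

h(#8)→34 and o(#15)→48: differences scale by 2, so n = 2·pos + 18. With a=1..z=26, the number is 2·pos + 18.
Applying it to spirit: s=19→56, p=16→50, i=9→36, r=18→54, i=9→36, t=20→58.

56-50-36-54-36-58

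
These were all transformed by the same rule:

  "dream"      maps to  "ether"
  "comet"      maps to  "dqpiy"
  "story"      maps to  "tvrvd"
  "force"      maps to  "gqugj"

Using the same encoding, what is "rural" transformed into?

Letter i (0-indexed) is shifted by i+1, so successive shifts are 1, 2, 3, ….
On rural: r+1=s, u+2=w, r+3=u, a+4=e, l+5=q.

swueq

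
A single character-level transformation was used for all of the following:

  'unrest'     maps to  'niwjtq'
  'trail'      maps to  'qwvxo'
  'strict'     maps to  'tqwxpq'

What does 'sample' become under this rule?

This is an affine cipher: with a=0,…,z=25, each position x becomes (23x+21) mod 26.
For sample: s(18)→23·18+21≡19=t; a(0)→23·0+21≡21=v; m(12)→23·12+21≡11=l; p(15)→23·15+21≡2=c; l(11)→23·11+21≡14=o; e(4)→23·4+21≡9=j (all mod 26).

tvlcoj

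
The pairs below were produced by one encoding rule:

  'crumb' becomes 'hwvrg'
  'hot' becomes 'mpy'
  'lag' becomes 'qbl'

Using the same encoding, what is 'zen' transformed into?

The shift depends on letter class: consonant c→h is +5, but vowel u→v is +1. Vowels shift forward by 1 and consonants shift forward by 5.
For zen: z(cons)+5=e, e(vowel)+1=f, n(cons)+5=s.

efs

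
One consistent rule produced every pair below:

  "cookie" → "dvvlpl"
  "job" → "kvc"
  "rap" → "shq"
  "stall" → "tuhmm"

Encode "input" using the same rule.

poqbu

The shift depends on letter class: consonant c→d is +1, but vowel o→v is +7. Vowels shift forward by 7 and consonants shift forward by 1.
On input: i(vowel)+7=p, n(cons)+1=o, p(cons)+1=q, u(vowel)+7=b, t(cons)+1=u.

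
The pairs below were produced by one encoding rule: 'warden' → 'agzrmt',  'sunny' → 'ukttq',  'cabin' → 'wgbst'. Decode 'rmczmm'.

degree

w(22)→a(0) and a(0)→g(6) fit y≡21x+6 (mod 26); the inverse of 21 mod 26 is 5. Each letter's alphabet position (a=0..z=25) is mapped through 21·x+6 mod 26 — an affine cipher.
Undoing it on rmczmm: r(17)→5·(17−6)≡3=d; m(12)→5·(12−6)≡4=e; c(2)→5·(2−6)≡6=g; z(25)→5·(25−6)≡17=r; m(12)→5·(12−6)≡4=e; m(12)→5·(12−6)≡4=e (all mod 26).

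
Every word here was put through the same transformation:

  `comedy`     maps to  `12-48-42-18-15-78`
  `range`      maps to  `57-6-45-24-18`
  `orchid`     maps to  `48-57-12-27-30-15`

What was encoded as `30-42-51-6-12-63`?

c(#3)→12 and o(#15)→48: differences scale by 3, so n = 3·pos + 3. Each letter becomes 3×(its alphabet position, a=1..z=26) + 3.
Reversing it on 30-42-51-6-12-63: 30→(30−3)÷3=9=i, 42→(42−3)÷3=13=m, 51→(51−3)÷3=16=p, 6→(6−3)÷3=1=a, 12→(12−3)÷3=3=c, 63→(63−3)÷3=20=t.

impact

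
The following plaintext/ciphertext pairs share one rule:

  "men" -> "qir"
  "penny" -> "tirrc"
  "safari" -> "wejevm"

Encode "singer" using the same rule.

wmrkiv

Compare letters: m→q is +4, e→i is +4, n→r is +4 — a constant shift. Each letter is shifted forward by 4 in the alphabet (a Caesar shift of +4).
Applying it to singer: s+4=w, i+4=m, n+4=r, g+4=k, e+4=i, r+4=v.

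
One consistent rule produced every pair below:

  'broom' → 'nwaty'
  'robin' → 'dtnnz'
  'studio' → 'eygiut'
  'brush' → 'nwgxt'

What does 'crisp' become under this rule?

A repeating key of period 2 is used — shifts +12, +5 over and over.
On crisp: c+12=o, r+5=w, i+12=u, s+5=x, p+12=b.

owuxb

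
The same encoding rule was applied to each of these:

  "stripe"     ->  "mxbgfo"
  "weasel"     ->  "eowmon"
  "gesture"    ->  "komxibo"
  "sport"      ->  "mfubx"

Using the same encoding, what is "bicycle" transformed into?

s(18)→m(12) and t(19)→x(23) fit y≡11x+22 (mod 26); the inverse of 11 mod 26 is 19. Treating letters as 0–25, the rule is x ↦ 11x + 22 (mod 26).
Applying it to bicycle: b(1)→11·1+22≡7=h; i(8)→11·8+22≡6=g; c(2)→11·2+22≡18=s; y(24)→11·24+22≡0=a; c(2)→11·2+22≡18=s; l(11)→11·11+22≡13=n; e(4)→11·4+22≡14=o (all mod 26).

hgsasno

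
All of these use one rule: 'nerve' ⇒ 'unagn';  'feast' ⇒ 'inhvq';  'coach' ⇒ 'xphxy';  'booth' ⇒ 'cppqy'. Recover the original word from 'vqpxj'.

stock

n(13)→u(20) and e(4)→n(13) fit y≡21x+7 (mod 26); the inverse of 21 mod 26 is 5. Each letter's alphabet position (a=0..z=25) is mapped through 21·x+7 mod 26 — an affine cipher.
Reversing it on vqpxj: v(21)→5·(21−7)≡18=s; q(16)→5·(16−7)≡19=t; p(15)→5·(15−7)≡14=o; x(23)→5·(23−7)≡2=c; j(9)→5·(9−7)≡10=k (all mod 26).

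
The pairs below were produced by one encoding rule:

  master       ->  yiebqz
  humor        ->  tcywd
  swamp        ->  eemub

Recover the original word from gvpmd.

under

It's a Vigenère-style cipher with numeric key [12,8]: position i shifts by key[i mod 2].
Decoding gvpmd: g−12=u, v−8=n, p−12=d, m−8=e, d−12=r.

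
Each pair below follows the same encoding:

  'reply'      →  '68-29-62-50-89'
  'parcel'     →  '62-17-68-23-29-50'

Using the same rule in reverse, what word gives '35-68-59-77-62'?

group

r(#18)→68 and e(#5)→29: differences scale by 3, so n = 3·pos + 14. Each letter becomes 3×(its alphabet position, a=1..z=26) + 14.
Undoing it on 35-68-59-77-62: 35→(35−14)÷3=7=g, 68→(68−14)÷3=18=r, 59→(59−14)÷3=15=o, 77→(77−14)÷3=21=u, 62→(62−14)÷3=16=p.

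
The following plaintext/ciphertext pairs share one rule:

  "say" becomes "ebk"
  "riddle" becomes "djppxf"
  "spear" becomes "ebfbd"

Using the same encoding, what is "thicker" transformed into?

The shift depends on letter class: consonant s→e is +12, but vowel a→b is +1. Vowels shift forward by 1 and consonants shift forward by 12.
Applying it to thicker: t(cons)+12=f, h(cons)+12=t, i(vowel)+1=j, c(cons)+12=o, k(cons)+12=w, e(vowel)+1=f, r(cons)+12=d.

ftjowfd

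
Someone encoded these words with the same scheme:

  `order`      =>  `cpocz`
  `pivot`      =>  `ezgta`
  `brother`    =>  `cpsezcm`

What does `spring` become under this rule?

The output letters match the input read backwards, each shifted +11: order reversed is redro. Two steps: reverse the string, then apply a Caesar shift of +11.
Applying it to spring: reverse → gnirps; then shift: g+11=r, n+11=y, i+11=t, r+11=c, p+11=a, s+11=d.

rytcad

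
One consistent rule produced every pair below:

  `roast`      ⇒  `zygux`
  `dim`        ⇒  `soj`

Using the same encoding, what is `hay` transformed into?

egn

The output letters match the input read backwards, each shifted +6: roast reversed is tsaor. The word is reversed, then every letter is shifted forward by 6.
Applying it to hay: reverse → yah; then shift: y+6=e, a+6=g, h+6=n.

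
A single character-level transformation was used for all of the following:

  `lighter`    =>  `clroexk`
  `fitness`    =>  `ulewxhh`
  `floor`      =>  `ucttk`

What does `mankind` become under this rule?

l(11)→c(2) and i(8)→l(11) fit y≡23x+9 (mod 26); the inverse of 23 mod 26 is 17. Each letter's alphabet position (a=0..z=25) is mapped through 23·x+9 mod 26 — an affine cipher.
Applying it to mankind: m(12)→23·12+9≡25=z; a(0)→23·0+9≡9=j; n(13)→23·13+9≡22=w; k(10)→23·10+9≡5=f; i(8)→23·8+9≡11=l; n(13)→23·13+9≡22=w; d(3)→23·3+9≡0=a (all mod 26).

zjwflwa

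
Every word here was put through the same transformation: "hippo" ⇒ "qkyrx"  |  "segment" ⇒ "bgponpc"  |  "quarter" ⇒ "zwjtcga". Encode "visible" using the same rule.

Shifts by position in hippo: pos 0: h→q (+9), pos 1: i→k (+2), pos 2: p→y (+9), pos 3: p→r (+2) — repeating every 2. It's a Vigenère-style cipher with numeric key [9,2]: position i shifts by key[i mod 2].
For visible: v+9=e, i+2=k, s+9=b, i+2=k, b+9=k, l+2=n, e+9=n.

ekbkknn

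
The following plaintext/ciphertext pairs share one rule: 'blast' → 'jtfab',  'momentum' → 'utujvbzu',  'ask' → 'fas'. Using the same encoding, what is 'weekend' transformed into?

ejjsjvl

The shift depends on letter class: consonant b→j is +8, but vowel a→f is +5. Vowels shift forward by 5 and consonants shift forward by 8.
On weekend: w(cons)+8=e, e(vowel)+5=j, e(vowel)+5=j, k(cons)+8=s, e(vowel)+5=j, n(cons)+8=v, d(cons)+8=l.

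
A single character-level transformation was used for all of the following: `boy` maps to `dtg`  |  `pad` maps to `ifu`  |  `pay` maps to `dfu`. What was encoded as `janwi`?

drive

The output letters match the input read backwards, each shifted +5: boy reversed is yob. Read the word backwards and shift each letter +5.
Decoding janwi: shift back: j−5=e, a−5=v, n−5=i, w−5=r, i−5=d → evird; then reverse → drive.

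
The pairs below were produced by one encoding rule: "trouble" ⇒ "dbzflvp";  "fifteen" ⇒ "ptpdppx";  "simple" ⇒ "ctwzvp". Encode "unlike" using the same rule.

fxvtup

The shift depends on letter class: consonant t→d is +10, but vowel o→z is +11. Vowels shift forward by 11 and consonants shift forward by 10.
Applying it to unlike: u(vowel)+11=f, n(cons)+10=x, l(cons)+10=v, i(vowel)+11=t, k(cons)+10=u, e(vowel)+11=p.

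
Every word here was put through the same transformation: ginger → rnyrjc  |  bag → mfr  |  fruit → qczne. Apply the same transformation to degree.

Two shifts are in play — +5 for a/e/i/o/u, +11 for every other letter.
For degree: d(cons)+11=o, e(vowel)+5=j, g(cons)+11=r, r(cons)+11=c, e(vowel)+5=j, e(vowel)+5=j.

ojrcjj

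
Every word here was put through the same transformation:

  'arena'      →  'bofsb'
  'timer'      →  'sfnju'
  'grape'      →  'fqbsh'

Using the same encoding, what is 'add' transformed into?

The output letters match the input read backwards, each shifted +1: arena reversed is anera. Read the word backwards and shift each letter +1.
For add: reverse → dda; then shift: d+1=e, d+1=e, a+1=b.

eeb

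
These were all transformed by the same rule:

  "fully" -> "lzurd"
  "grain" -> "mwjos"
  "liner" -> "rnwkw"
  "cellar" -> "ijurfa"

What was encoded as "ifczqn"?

The shifts repeat in a cycle of length 3: positions 0,1,… shift by +6, +5, +9, then the pattern repeats.
Reversing it on ifczqn: i−6=c, f−5=a, c−9=t, z−6=t, q−5=l, n−9=e.

cattle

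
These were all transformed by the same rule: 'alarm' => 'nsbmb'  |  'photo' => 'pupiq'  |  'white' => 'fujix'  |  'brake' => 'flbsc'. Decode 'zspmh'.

The output letters match the input read backwards, each shifted +1: alarm reversed is mrala. Two steps: reverse the string, then apply a Caesar shift of +1.
Undoing it on zspmh: shift back: z−1=y, s−1=r, p−1=o, m−1=l, h−1=g → yrolg; then reverse → glory.

glory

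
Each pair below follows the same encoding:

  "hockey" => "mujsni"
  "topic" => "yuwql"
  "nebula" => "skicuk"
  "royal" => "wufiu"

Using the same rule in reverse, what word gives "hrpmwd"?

In hockey: h→m is +5, o→u is +6, c→j is +7, k→s is +8 — the shift increases by 1 each position. The shift increases by 1 at each position, starting from +5: 5, 6, 7, ….
Undoing it on hrpmwd: h−5=c, r−6=l, p−7=i, m−8=e, w−9=n, d−10=t.

client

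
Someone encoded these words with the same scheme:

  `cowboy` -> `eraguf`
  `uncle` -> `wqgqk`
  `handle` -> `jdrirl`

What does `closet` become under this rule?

eosxka

Each letter shifts forward by (position + 2), i.e. 2, 3, 4, … — the shift grows by one for each successive letter.
On closet: c+2=e, l+3=o, o+4=s, s+5=x, e+6=k, t+7=a.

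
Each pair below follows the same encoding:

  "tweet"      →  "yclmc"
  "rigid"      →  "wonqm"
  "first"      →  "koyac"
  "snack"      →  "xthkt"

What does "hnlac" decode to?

chest

In tweet: t→y is +5, w→c is +6, e→l is +7, e→m is +8 — the shift increases by 1 each position. Letter i (0-indexed) is shifted by i+5, so successive shifts are 5, 6, 7, ….
Undoing it on hnlac: h−5=c, n−6=h, l−7=e, a−8=s, c−9=t.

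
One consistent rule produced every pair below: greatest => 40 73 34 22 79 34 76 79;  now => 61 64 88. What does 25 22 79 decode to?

With a=1..z=26, the number is 3·pos + 19.
Decoding 25 22 79: 25→(25−19)÷3=2=b, 22→(22−19)÷3=1=a, 79→(79−19)÷3=20=t.

bat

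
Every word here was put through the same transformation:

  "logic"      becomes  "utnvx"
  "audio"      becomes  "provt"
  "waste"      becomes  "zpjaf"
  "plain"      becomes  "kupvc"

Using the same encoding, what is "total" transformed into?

This is an affine cipher: with a=0,…,z=25, each position x becomes (17x+15) mod 26.
On total: t(19)→17·19+15≡0=a; o(14)→17·14+15≡19=t; t(19)→17·19+15≡0=a; a(0)→17·0+15≡15=p; l(11)→17·11+15≡20=u (all mod 26).

atapu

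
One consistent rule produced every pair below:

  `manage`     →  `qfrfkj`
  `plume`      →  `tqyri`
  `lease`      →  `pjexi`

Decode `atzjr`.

Shifts by position in manage: pos 0: m→q (+4), pos 1: a→f (+5), pos 2: n→r (+4), pos 3: a→f (+5) — repeating every 2. A repeating key of period 2 is used — shifts +4, +5 over and over.
Undoing it on atzjr: a−4=w, t−5=o, z−4=v, j−5=e, r−4=n.

woven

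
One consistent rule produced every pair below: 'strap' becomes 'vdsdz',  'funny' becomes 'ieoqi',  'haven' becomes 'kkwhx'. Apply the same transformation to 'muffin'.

Shifts by position in strap: pos 0: s→v (+3), pos 1: t→d (+10), pos 2: r→s (+1), pos 3: a→d (+3), pos 4: p→z (+10) — repeating every 3. A repeating key of period 3 is used — shifts +3, +10, +1 over and over.
For muffin: m+3=p, u+10=e, f+1=g, f+3=i, i+10=s, n+1=o.

pegiso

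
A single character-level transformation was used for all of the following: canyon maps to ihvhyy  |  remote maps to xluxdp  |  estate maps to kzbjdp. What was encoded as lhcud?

fault

In canyon: c→i is +6, a→h is +7, n→v is +8, y→h is +9 — the shift increases by 1 each position. The shift increases by 1 at each position, starting from +6: 6, 7, 8, ….
Decoding lhcud: l−6=f, h−7=a, c−8=u, u−9=l, d−10=t.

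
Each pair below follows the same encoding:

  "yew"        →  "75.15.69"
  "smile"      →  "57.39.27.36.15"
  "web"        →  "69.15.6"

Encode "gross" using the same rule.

y(#25)→75 and e(#5)→15: differences scale by 3, so n = 3·pos + 0. Each letter becomes 3×(its alphabet position, a=1..z=26).
For gross: g=7→21, r=18→54, o=15→45, s=19→57, s=19→57.

21.54.45.57.57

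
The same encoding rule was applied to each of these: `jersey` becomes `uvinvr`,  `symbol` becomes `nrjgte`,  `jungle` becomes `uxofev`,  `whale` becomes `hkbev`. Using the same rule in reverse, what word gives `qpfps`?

digit

j(9)→u(20) and e(4)→v(21) fit y≡5x+1 (mod 26); the inverse of 5 mod 26 is 21. Treating letters as 0–25, the rule is x ↦ 5x + 1 (mod 26).
Reversing it on qpfps: q(16)→21·(16−1)≡3=d; p(15)→21·(15−1)≡8=i; f(5)→21·(5−1)≡6=g; p(15)→21·(15−1)≡8=i; s(18)→21·(18−1)≡19=t (all mod 26).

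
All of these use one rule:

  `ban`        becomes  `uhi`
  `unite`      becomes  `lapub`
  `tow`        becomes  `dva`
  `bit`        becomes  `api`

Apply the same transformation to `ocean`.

The output letters match the input read backwards, each shifted +7: ban reversed is nab. Read the word backwards and shift each letter +7.
On ocean: reverse → naeco; then shift: n+7=u, a+7=h, e+7=l, c+7=j, o+7=v.

uhljv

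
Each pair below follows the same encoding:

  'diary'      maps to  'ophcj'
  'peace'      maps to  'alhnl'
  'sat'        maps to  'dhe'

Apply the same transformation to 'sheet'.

The rule splits by letter class: vowels +7, consonants +11.
Applying it to sheet: s(cons)+11=d, h(cons)+11=s, e(vowel)+7=l, e(vowel)+7=l, t(cons)+11=e.

dslle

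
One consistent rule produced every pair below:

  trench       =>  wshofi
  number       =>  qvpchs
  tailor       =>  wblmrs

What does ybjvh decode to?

Shifts by position in trench: pos 0: t→w (+3), pos 1: r→s (+1), pos 2: e→h (+3), pos 3: n→o (+1) — repeating every 2. A repeating key of period 2 is used — shifts +3, +1 over and over.
Decoding ybjvh: y−3=v, b−1=a, j−3=g, v−1=u, h−3=e.

vague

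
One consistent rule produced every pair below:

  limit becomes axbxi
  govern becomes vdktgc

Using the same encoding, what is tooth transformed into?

iddiw

This is a Caesar cipher with shift 15.
On tooth: t+15=i, o+15=d, o+15=d, t+15=i, h+15=w.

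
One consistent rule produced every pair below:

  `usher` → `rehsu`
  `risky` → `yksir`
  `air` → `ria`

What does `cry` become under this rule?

It's just the letters in reverse order.
On cry: reverse → yrc.

yrc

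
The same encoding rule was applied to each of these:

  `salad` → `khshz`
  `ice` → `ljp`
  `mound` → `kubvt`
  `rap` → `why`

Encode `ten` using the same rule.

The output letters match the input read backwards, each shifted +7: salad reversed is dalas. The word is reversed, then every letter is shifted forward by 7.
Applying it to ten: reverse → net; then shift: n+7=u, e+7=l, t+7=a.

ula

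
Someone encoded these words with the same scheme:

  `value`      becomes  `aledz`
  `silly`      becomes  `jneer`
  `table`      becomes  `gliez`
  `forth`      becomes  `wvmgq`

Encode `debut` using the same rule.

czidg

Each letter's alphabet position (a=0..z=25) is mapped through 23·x+11 mod 26 — an affine cipher.
For debut: d(3)→23·3+11≡2=c; e(4)→23·4+11≡25=z; b(1)→23·1+11≡8=i; u(20)→23·20+11≡3=d; t(19)→23·19+11≡6=g (all mod 26).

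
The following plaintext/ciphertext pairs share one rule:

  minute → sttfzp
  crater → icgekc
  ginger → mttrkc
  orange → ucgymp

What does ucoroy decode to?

origin

The shifts repeat in a cycle of length 2: positions 0,1,… shift by +6, +11, then the pattern repeats.
Reversing it on ucoroy: u−6=o, c−11=r, o−6=i, r−11=g, o−6=i, y−11=n.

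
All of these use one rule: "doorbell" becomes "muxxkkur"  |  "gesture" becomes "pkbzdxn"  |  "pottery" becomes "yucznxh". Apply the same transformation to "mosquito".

Shifts by position in doorbell: pos 0: d→m (+9), pos 1: o→u (+6), pos 2: o→x (+9), pos 3: r→x (+6) — repeating every 2. The shifts repeat in a cycle of length 2: positions 0,1,… shift by +9, +6, then the pattern repeats.
Applying it to mosquito: m+9=v, o+6=u, s+9=b, q+6=w, u+9=d, i+6=o, t+9=c, o+6=u.

vubwdocu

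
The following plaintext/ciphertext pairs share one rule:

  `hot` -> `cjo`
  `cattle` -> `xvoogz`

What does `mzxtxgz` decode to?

Compare letters: h→c is +21, o→j is +21, t→o is +21 — a constant shift. Each letter is shifted forward by 21 in the alphabet (a Caesar shift of +21).
Undoing it on mzxtxgz: m−21=r, z−21=e, x−21=c, t−21=y, x−21=c, g−21=l, z−21=e.

recycle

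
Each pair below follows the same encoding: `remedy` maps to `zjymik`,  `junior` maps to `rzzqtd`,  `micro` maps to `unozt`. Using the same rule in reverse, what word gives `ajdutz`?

A repeating key of period 3 is used — shifts +8, +5, +12 over and over.
Undoing it on ajdutz: a−8=s, j−5=e, d−12=r, u−8=m, t−5=o, z−12=n.

sermon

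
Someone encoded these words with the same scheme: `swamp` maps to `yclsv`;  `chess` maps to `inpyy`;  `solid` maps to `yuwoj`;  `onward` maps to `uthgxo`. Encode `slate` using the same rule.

yrlzk

Shifts by position in swamp: pos 0: s→y (+6), pos 1: w→c (+6), pos 2: a→l (+11), pos 3: m→s (+6), pos 4: p→v (+6) — repeating every 3. It's a Vigenère-style cipher with numeric key [6,6,11]: position i shifts by key[i mod 3].
On slate: s+6=y, l+6=r, a+11=l, t+6=z, e+6=k.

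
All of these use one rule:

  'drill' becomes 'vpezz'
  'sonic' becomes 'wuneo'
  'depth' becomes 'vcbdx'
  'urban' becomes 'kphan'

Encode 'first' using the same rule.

jepwd

d(3)→v(21) and r(17)→p(15) fit y≡7x+0 (mod 26); the inverse of 7 mod 26 is 15. Treating letters as 0–25, the rule is x ↦ 7x + 0 (mod 26).
For first: f(5)→7·5+0≡9=j; i(8)→7·8+0≡4=e; r(17)→7·17+0≡15=p; s(18)→7·18+0≡22=w; t(19)→7·19+0≡3=d (all mod 26).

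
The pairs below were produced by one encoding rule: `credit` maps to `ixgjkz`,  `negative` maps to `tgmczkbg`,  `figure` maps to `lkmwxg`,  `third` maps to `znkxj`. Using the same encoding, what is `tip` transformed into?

The shift depends on letter class: consonant c→i is +6, but vowel e→g is +2. The rule splits by letter class: vowels +2, consonants +6.
For tip: t(cons)+6=z, i(vowel)+2=k, p(cons)+6=v.

zkv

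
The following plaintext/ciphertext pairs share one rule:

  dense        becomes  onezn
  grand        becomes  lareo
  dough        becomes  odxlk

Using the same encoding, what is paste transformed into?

This is an affine cipher: with a=0,…,z=25, each position x becomes (25x+17) mod 26.
On paste: p(15)→25·15+17≡2=c; a(0)→25·0+17≡17=r; s(18)→25·18+17≡25=z; t(19)→25·19+17≡24=y; e(4)→25·4+17≡13=n (all mod 26).

crzyn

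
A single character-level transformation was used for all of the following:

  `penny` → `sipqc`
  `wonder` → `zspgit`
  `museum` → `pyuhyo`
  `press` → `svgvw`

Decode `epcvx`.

It's a Vigenère-style cipher with numeric key [3,4,2]: position i shifts by key[i mod 3].
Undoing it on epcvx: e−3=b, p−4=l, c−2=a, v−3=s, x−4=t.

blast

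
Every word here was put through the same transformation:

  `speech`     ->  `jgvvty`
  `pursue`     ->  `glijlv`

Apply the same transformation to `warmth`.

Compare letters: s→j is +17, p→g is +17, e→v is +17 — a constant shift. Every letter moves 17 places later in the alphabet, wrapping around z→a.
Applying it to warmth: w+17=n, a+17=r, r+17=i, m+17=d, t+17=k, h+17=y.

nridky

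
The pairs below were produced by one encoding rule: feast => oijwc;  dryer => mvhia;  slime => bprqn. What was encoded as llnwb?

Shifts by position in feast: pos 0: f→o (+9), pos 1: e→i (+4), pos 2: a→j (+9), pos 3: s→w (+4) — repeating every 2. It's a Vigenère-style cipher with numeric key [9,4]: position i shifts by key[i mod 2].
Decoding llnwb: l−9=c, l−4=h, n−9=e, w−4=s, b−9=s.

chess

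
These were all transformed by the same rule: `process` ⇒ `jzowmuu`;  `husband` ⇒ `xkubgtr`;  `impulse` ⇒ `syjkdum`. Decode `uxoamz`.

Treating letters as 0–25, the rule is x ↦ 21x + 6 (mod 26).
Decoding uxoamz: u(20)→5·(20−6)≡18=s; x(23)→5·(23−6)≡7=h; o(14)→5·(14−6)≡14=o; a(0)→5·(0−6)≡22=w; m(12)→5·(12−6)≡4=e; z(25)→5·(25−6)≡17=r (all mod 26).

shower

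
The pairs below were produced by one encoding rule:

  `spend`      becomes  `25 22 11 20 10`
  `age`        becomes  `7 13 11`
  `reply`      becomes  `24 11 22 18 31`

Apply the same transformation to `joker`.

16 21 17 11 24

s is letter #19 and maps to 25: an offset of 6. The number is (letter's place in the alphabet, a=1) + 6.
On joker: j=10→16, o=15→21, k=11→17, e=5→11, r=18→24.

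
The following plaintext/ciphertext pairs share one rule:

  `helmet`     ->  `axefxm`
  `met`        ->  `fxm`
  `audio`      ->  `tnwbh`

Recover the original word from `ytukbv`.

fabric

Compare letters: h→a is +19, e→x is +19, l→e is +19 — a constant shift. Each letter is shifted forward by 19 in the alphabet (a Caesar shift of +19).
Undoing it on ytukbv: y−19=f, t−19=a, u−19=b, k−19=r, b−19=i, v−19=c.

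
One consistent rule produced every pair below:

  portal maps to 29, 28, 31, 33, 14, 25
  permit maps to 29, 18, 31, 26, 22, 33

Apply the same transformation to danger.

17, 14, 27, 20, 18, 31

p is letter #16 and maps to 29: an offset of 13. The number is (letter's place in the alphabet, a=1) + 13.
On danger: d=4→17, a=1→14, n=14→27, g=7→20, e=5→18, r=18→31.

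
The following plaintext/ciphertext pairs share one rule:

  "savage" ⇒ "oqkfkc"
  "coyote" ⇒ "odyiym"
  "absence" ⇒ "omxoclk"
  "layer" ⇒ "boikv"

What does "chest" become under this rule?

The word is reversed, then every letter is shifted forward by 10.
Applying it to chest: reverse → tsehc; then shift: t+10=d, s+10=c, e+10=o, h+10=r, c+10=m.

dcorm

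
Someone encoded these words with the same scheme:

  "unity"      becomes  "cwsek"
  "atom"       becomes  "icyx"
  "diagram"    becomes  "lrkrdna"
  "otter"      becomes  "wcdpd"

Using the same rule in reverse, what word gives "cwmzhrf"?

uncover

In unity: u→c is +8, n→w is +9, i→s is +10, t→e is +11 — the shift increases by 1 each position. Each letter shifts forward by (position + 8), i.e. 8, 9, 10, … — the shift grows by one for each successive letter.
Reversing it on cwmzhrf: c−8=u, w−9=n, m−10=c, z−11=o, h−12=v, r−13=e, f−14=r.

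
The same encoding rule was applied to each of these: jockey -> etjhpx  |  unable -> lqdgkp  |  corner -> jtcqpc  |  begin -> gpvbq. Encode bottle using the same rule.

gtiikp

j(9)→e(4) and o(14)→t(19) fit y≡3x+3 (mod 26); the inverse of 3 mod 26 is 9. This is an affine cipher: with a=0,…,z=25, each position x becomes (3x+3) mod 26.
On bottle: b(1)→3·1+3≡6=g; o(14)→3·14+3≡19=t; t(19)→3·19+3≡8=i; t(19)→3·19+3≡8=i; l(11)→3·11+3≡10=k; e(4)→3·4+3≡15=p (all mod 26).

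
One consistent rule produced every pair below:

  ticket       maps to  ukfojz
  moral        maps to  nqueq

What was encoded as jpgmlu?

In ticket: t→u is +1, i→k is +2, c→f is +3, k→o is +4 — the shift increases by 1 each position. Letter i (0-indexed) is shifted by i+1, so successive shifts are 1, 2, 3, ….
Undoing it on jpgmlu: j−1=i, p−2=n, g−3=d, m−4=i, l−5=g, u−6=o.

indigo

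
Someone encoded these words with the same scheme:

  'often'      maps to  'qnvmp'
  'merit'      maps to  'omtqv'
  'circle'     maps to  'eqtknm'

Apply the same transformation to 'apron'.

cxtwp

Shifts by position in often: pos 0: o→q (+2), pos 1: f→n (+8), pos 2: t→v (+2), pos 3: e→m (+8) — repeating every 2. The shifts repeat in a cycle of length 2: positions 0,1,… shift by +2, +8, then the pattern repeats.
For apron: a+2=c, p+8=x, r+2=t, o+8=w, n+2=p.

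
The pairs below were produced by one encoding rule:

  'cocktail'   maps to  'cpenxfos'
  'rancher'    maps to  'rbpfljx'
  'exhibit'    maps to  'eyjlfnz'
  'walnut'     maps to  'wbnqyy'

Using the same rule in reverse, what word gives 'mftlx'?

merit

In cocktail: c→c is +0, o→p is +1, c→e is +2, k→n is +3 — the shift increases by 1 each position. Each letter shifts forward by its position index (0, 1, 2, …) — the shift grows by one for each successive letter.
Reversing it on mftlx: m−0=m, f−1=e, t−2=r, l−3=i, x−4=t.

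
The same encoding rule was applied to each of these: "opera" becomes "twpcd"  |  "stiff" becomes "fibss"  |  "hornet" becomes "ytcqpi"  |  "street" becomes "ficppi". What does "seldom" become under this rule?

o(14)→t(19) and p(15)→w(22) fit y≡3x+3 (mod 26); the inverse of 3 mod 26 is 9. Treating letters as 0–25, the rule is x ↦ 3x + 3 (mod 26).
For seldom: s(18)→3·18+3≡5=f; e(4)→3·4+3≡15=p; l(11)→3·11+3≡10=k; d(3)→3·3+3≡12=m; o(14)→3·14+3≡19=t; m(12)→3·12+3≡13=n (all mod 26).

fpkmtn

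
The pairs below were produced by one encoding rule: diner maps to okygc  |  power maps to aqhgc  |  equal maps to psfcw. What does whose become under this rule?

hjzup

Shifts by position in diner: pos 0: d→o (+11), pos 1: i→k (+2), pos 2: n→y (+11), pos 3: e→g (+2) — repeating every 2. The shifts repeat in a cycle of length 2: positions 0,1,… shift by +11, +2, then the pattern repeats.
For whose: w+11=h, h+2=j, o+11=z, s+2=u, e+11=p.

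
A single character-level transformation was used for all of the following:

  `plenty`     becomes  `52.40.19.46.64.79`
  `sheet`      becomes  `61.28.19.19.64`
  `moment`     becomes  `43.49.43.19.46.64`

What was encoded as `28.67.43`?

hum

p(#16)→52 and l(#12)→40: differences scale by 3, so n = 3·pos + 4. The formula is n = 3×(alphabet index, a=1) + 4.
Reversing it on 28.67.43: 28→(28−4)÷3=8=h, 67→(67−4)÷3=21=u, 43→(43−4)÷3=13=m.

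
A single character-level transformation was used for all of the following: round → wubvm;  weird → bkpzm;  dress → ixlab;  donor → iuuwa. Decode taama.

In round: r→w is +5, o→u is +6, u→b is +7, n→v is +8 — the shift increases by 1 each position. Each letter shifts forward by (position + 5), i.e. 5, 6, 7, … — the shift grows by one for each successive letter.
Decoding taama: t−5=o, a−6=u, a−7=t, m−8=e, a−9=r.

outer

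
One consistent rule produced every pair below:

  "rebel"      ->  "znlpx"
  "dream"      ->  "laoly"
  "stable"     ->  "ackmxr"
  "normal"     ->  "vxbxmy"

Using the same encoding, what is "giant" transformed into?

orkyf

In rebel: r→z is +8, e→n is +9, b→l is +10, e→p is +11 — the shift increases by 1 each position. The shift increases by 1 at each position, starting from +8: 8, 9, 10, ….
Applying it to giant: g+8=o, i+9=r, a+10=k, n+11=y, t+12=f.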